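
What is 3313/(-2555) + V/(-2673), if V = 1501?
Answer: -12690704/6829515 ≈ -1.8582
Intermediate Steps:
3313/(-2555) + V/(-2673) = 3313/(-2555) + 1501/(-2673) = 3313*(-1/2555) + 1501*(-1/2673) = -3313/2555 - 1501/2673 = -12690704/6829515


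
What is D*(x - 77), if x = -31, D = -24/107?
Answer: 2592/107 ≈ 24.224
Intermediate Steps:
D = -24/107 (D = -24*1/107 = -24/107 ≈ -0.22430)
D*(x - 77) = -24*(-31 - 77)/107 = -24/107*(-108) = 2592/107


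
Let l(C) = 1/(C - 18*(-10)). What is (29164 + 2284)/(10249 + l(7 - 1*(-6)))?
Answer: 3034732/989029 ≈ 3.0684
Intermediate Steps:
l(C) = 1/(180 + C) (l(C) = 1/(C + 180) = 1/(180 + C))
(29164 + 2284)/(10249 + l(7 - 1*(-6))) = (29164 + 2284)/(10249 + 1/(180 + (7 - 1*(-6)))) = 31448/(10249 + 1/(180 + (7 + 6))) = 31448/(10249 + 1/(180 + 13)) = 31448/(10249 + 1/193) = 31448/(1978058/193) = 31448*(193/1978058) = 3034732/989029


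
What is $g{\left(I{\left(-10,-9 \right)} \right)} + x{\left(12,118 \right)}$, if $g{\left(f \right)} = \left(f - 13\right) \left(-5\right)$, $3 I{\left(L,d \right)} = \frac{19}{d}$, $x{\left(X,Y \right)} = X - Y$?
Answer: $- \frac{1012}{27} \approx -37.482$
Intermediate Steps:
$I{\left(L,d \right)} = \frac{19}{3 d}$ ($I{\left(L,d \right)} = \frac{19 \frac{1}{d}}{3} = \frac{19}{3 d}$)
$g{\left(f \right)} = 65 - 5 f$ ($g{\left(f \right)} = \left(-13 + f\right) \left(-5\right) = 65 - 5 f$)
$g{\left(I{\left(-10,-9 \right)} \right)} + x{\left(12,118 \right)} = \left(65 - 5 \frac{19}{3 \left(-9\right)}\right) + \left(12 - 118\right) = \left(65 - 5 \cdot \frac{19}{3} \left(- \frac{1}{9}\right)\right) + \left(12 - 118\right) = \left(65 - - \frac{95}{27}\right) - 106 = \left(65 + \frac{95}{27}\right) - 106 = \frac{1850}{27} - 106 = - \frac{1012}{27}$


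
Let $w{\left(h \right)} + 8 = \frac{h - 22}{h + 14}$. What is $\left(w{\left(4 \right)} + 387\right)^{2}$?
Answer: $142884$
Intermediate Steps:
$w{\left(h \right)} = -8 + \frac{-22 + h}{14 + h}$ ($w{\left(h \right)} = -8 + \frac{h - 22}{h + 14} = -8 + \frac{-22 + h}{14 + h}$)
$\left(w{\left(4 \right)} + 387\right)^{2} = \left(\frac{-134 - 28}{14 + 4} + 387\right)^{2} = \left(\frac{-134 - 28}{18} + 387\right)^{2} = \left(\frac{1}{18} \left(-162\right) + 387\right)^{2} = \left(-9 + 387\right)^{2} = 378^{2} = 142884$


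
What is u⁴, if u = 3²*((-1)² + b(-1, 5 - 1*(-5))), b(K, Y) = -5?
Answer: 1679616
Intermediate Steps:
u = -36 (u = 3²*((-1)² - 5) = 9*(1 - 5) = 9*(-4) = -36)
u⁴ = (-36)⁴ = 1679616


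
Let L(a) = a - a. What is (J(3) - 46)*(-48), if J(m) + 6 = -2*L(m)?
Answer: 2496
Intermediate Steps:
L(a) = 0
J(m) = -6 (J(m) = -6 - 2*0 = -6 + 0 = -6)
(J(3) - 46)*(-48) = (-6 - 46)*(-48) = -52*(-48) = 2496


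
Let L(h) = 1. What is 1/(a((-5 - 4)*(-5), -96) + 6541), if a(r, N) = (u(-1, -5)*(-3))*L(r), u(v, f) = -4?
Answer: 1/6553 ≈ 0.00015260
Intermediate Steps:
a(r, N) = 12 (a(r, N) = -4*(-3)*1 = 12*1 = 12)
1/(a((-5 - 4)*(-5), -96) + 6541) = 1/(12 + 6541) = 1/6553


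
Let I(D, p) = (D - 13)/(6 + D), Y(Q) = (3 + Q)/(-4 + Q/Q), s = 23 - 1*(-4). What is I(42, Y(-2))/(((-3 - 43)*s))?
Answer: -29/59616 ≈ -0.00048645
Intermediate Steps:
s = 27 (s = 23 + 4 = 27)
Y(Q) = -1 - Q/3 (Y(Q) = (3 + Q)/(-4 + 1) = (3 + Q)/(-3) = (3 + Q)*(-⅓) = -1 - Q/3)
I(D, p) = (-13 + D)/(6 + D)
I(42, Y(-2))/(((-3 - 43)*s)) = ((-13 + 42)/(6 + 42))/(((-3 - 43)*27)) = (29/48)/((-46*27)) = ((1/48)*29)/(-1242) = (29/48)*(-1/1242) = -29/59616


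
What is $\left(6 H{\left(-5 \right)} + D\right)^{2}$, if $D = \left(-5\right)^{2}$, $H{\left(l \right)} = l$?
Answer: $25$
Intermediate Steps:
$D = 25$
$\left(6 H{\left(-5 \right)} + D\right)^{2} = \left(6 \left(-5\right) + 25\right)^{2} = \left(-30 + 25\right)^{2} = \left(-5\right)^{2} = 25$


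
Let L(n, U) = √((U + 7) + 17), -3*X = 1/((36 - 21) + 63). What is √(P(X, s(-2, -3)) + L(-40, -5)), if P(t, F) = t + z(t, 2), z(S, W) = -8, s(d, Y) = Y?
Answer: √(-48698 + 6084*√19)/78 ≈ 1.9093*I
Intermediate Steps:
X = -1/234 (X = -1/(3*((36 - 21) + 63)) = -1/(3*(15 + 63)) = -⅓/78 = -⅓*1/78 = -1/234 ≈ -0.0042735)
P(t, F) = -8 + t (P(t, F) = t - 8 = -8 + t)
L(n, U) = √(24 + U) (L(n, U) = √((7 + U) + 17) = √(24 + U))
√(P(X, s(-2, -3)) + L(-40, -5)) = √((-8 - 1/234) + √(24 - 5)) = √(-1873/234 + √19)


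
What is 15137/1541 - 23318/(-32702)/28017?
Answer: 6934367988998/705941295147 ≈ 9.8229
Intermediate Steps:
15137/1541 - 23318/(-32702)/28017 = 15137*(1/1541) - 23318*(-1/32702)*(1/28017) = 15137/1541 + (11659/16351)*(1/28017) = 15137/1541 + 11659/458105967 = 6934367988998/705941295147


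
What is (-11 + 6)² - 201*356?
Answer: -71531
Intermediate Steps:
(-11 + 6)² - 201*356 = (-5)² - 71556 = 25 - 71556 = -71531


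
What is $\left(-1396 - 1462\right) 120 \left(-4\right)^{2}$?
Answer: $-5487360$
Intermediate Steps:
$\left(-1396 - 1462\right) 120 \left(-4\right)^{2} = - 2858 \cdot 120 \cdot 16 = \left(-2858\right) 1920 = -5487360$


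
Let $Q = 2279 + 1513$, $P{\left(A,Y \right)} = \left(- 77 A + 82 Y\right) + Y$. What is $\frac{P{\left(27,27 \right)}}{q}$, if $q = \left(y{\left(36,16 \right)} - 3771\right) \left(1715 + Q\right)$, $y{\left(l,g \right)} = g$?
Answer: $- \frac{162}{20678785} \approx -7.8341 \cdot 10^{-6}$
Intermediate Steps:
$P{\left(A,Y \right)} = - 77 A + 83 Y$
$Q = 3792$
$q = -20678785$ ($q = \left(16 - 3771\right) \left(1715 + 3792\right) = \left(-3755\right) 5507 = -20678785$)
$\frac{P{\left(27,27 \right)}}{q} = \frac{\left(-77\right) 27 + 83 \cdot 27}{-20678785} = \left(-2079 + 2241\right) \left(- \frac{1}{20678785}\right) = 162 \left(- \frac{1}{20678785}\right) = - \frac{162}{20678785}$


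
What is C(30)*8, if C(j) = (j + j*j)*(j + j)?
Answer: 446400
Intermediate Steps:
C(j) = 2*j*(j + j²) (C(j) = (j + j²)*(2*j) = 2*j*(j + j²))
C(30)*8 = (2*30²*(1 + 30))*8 = (2*900*31)*8 = 55800*8 = 446400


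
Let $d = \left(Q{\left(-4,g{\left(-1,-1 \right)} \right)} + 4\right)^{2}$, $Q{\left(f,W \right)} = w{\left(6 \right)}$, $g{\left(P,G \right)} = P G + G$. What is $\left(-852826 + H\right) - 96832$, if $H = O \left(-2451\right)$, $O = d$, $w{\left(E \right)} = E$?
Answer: $-1194758$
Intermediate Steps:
$g{\left(P,G \right)} = G + G P$ ($g{\left(P,G \right)} = G P + G = G + G P$)
$Q{\left(f,W \right)} = 6$
$d = 100$ ($d = \left(6 + 4\right)^{2} = 10^{2} = 100$)
$O = 100$
$H = -245100$ ($H = 100 \left(-2451\right) = -245100$)
$\left(-852826 + H\right) - 96832 = \left(-852826 - 245100\right) - 96832 = -1097926 - 96832 = -1194758$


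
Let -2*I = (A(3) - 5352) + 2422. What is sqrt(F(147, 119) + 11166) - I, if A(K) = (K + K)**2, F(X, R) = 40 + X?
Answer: -1447 + sqrt(11353) ≈ -1340.4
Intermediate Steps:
A(K) = 4*K**2 (A(K) = (2*K)**2 = 4*K**2)
I = 1447 (I = -((4*3**2 - 5352) + 2422)/2 = -((4*9 - 5352) + 2422)/2 = -((36 - 5352) + 2422)/2 = -(-5316 + 2422)/2 = -1/2*(-2894) = 1447)
sqrt(F(147, 119) + 11166) - I = sqrt((40 + 147) + 11166) - 1*1447 = sqrt(187 + 11166) - 1447 = sqrt(11353) - 1447 = -1447 + sqrt(11353)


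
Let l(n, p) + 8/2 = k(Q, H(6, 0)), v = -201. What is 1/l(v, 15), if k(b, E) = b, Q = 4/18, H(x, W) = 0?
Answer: -9/34 ≈ -0.26471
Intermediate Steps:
Q = 2/9 (Q = 4*(1/18) = 2/9 ≈ 0.22222)
l(n, p) = -34/9 (l(n, p) = -4 + 2/9 = -34/9)
1/l(v, 15) = 1/(-34/9) = -9/34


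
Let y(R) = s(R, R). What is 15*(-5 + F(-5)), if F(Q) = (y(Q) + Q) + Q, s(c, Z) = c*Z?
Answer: 150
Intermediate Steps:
s(c, Z) = Z*c
y(R) = R² (y(R) = R*R = R²)
F(Q) = Q² + 2*Q (F(Q) = (Q² + Q) + Q = (Q + Q²) + Q = Q² + 2*Q)
15*(-5 + F(-5)) = 15*(-5 - 5*(2 - 5)) = 15*(-5 - 5*(-3)) = 15*(-5 + 15) = 15*10 = 150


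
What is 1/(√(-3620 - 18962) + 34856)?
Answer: 17428/607481659 - I*√22582/1214963318 ≈ 2.8689e-5 - 1.2369e-7*I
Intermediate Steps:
1/(√(-3620 - 18962) + 34856) = 1/(√(-22582) + 34856) = 1/(I*√22582 + 34856) = 1/(34856 + I*√22582)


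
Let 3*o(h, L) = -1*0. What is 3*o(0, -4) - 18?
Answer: -18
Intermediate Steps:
o(h, L) = 0 (o(h, L) = (-1*0)/3 = (⅓)*0 = 0)
3*o(0, -4) - 18 = 3*0 - 18 = 0 - 18 = -18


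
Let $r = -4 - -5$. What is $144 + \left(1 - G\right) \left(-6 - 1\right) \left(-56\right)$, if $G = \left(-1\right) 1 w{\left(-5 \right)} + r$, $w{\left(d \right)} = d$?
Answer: $-1816$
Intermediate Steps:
$r = 1$ ($r = -4 + 5 = 1$)
$G = 6$ ($G = \left(-1\right) 1 \left(-5\right) + 1 = \left(-1\right) \left(-5\right) + 1 = 5 + 1 = 6$)
$144 + \left(1 - G\right) \left(-6 - 1\right) \left(-56\right) = 144 + \left(1 - 6\right) \left(-6 - 1\right) \left(-56\right) = 144 + \left(1 - 6\right) \left(-7\right) \left(-56\right) = 144 + \left(-5\right) \left(-7\right) \left(-56\right) = 144 + 35 \left(-56\right) = 144 - 1960 = -1816$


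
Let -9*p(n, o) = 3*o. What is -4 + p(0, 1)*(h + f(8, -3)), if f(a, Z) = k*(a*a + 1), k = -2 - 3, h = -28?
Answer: 341/3 ≈ 113.67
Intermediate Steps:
k = -5
p(n, o) = -o/3
f(a, Z) = -5 - 5*a² (f(a, Z) = -5*(a*a + 1) = -5*(a² + 1) = -5*(1 + a²) = -5 - 5*a²)
-4 + p(0, 1)*(h + f(8, -3)) = -4 + (-⅓*1)*(-28 + (-5 - 5*8²)) = -4 - (-28 + (-5 - 5*64))/3 = -4 - (-28 + (-5 - 320))/3 = -4 - (-28 - 325)/3 = -4 - ⅓*(-353) = -4 + 353/3 = 341/3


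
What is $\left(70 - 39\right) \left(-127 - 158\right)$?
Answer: $-8835$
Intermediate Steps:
$\left(70 - 39\right) \left(-127 - 158\right) = \left(70 - 39\right) \left(-285\right) = 31 \left(-285\right) = -8835$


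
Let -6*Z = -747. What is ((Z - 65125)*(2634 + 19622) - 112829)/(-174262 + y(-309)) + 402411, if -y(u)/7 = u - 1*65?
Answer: 70518197641/171644 ≈ 4.1084e+5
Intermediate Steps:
Z = 249/2 (Z = -⅙*(-747) = 249/2 ≈ 124.50)
y(u) = 455 - 7*u (y(u) = -7*(u - 1*65) = -7*(u - 65) = -7*(-65 + u) = 455 - 7*u)
((Z - 65125)*(2634 + 19622) - 112829)/(-174262 + y(-309)) + 402411 = ((249/2 - 65125)*(2634 + 19622) - 112829)/(-174262 + (455 - 7*(-309))) + 402411 = (-130001/2*22256 - 112829)/(-174262 + (455 + 2163)) + 402411 = (-1446651128 - 112829)/(-174262 + 2618) + 402411 = -1446763957/(-171644) + 402411 = -1446763957*(-1/171644) + 402411 = 1446763957/171644 + 402411 = 70518197641/171644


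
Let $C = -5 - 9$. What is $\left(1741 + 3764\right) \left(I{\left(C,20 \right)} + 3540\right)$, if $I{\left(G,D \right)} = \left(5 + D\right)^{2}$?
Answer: $22928325$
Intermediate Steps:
$C = -14$ ($C = -5 - 9 = -14$)
$\left(1741 + 3764\right) \left(I{\left(C,20 \right)} + 3540\right) = \left(1741 + 3764\right) \left(\left(5 + 20\right)^{2} + 3540\right) = 5505 \left(25^{2} + 3540\right) = 5505 \left(625 + 3540\right) = 5505 \cdot 4165 = 22928325$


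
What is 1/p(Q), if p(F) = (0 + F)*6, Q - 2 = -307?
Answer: -1/1830 ≈ -0.00054645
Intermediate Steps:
Q = -305 (Q = 2 - 307 = -305)
p(F) = 6*F (p(F) = F*6 = 6*F)
1/p(Q) = 1/(6*(-305)) = 1/(-1830) = -1/1830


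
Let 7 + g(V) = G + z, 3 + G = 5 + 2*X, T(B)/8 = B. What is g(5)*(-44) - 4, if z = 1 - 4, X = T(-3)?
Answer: 2460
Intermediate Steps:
T(B) = 8*B
X = -24 (X = 8*(-3) = -24)
z = -3
G = -46 (G = -3 + (5 + 2*(-24)) = -3 + (5 - 48) = -3 - 43 = -46)
g(V) = -56 (g(V) = -7 + (-46 - 3) = -7 - 49 = -56)
g(5)*(-44) - 4 = -56*(-44) - 4 = 2464 - 4 = 2460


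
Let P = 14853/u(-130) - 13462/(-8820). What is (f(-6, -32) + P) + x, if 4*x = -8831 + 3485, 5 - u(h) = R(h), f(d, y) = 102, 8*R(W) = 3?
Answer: 161414761/81585 ≈ 1978.5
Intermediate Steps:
R(W) = 3/8 (R(W) = (⅛)*3 = 3/8)
u(h) = 37/8 (u(h) = 5 - 1*3/8 = 5 - 3/8 = 37/8)
x = -2673/2 (x = (-8831 + 3485)/4 = (¼)*(-5346) = -2673/2 ≈ -1336.5)
P = 524262887/163170 (P = 14853/(37/8) - 13462/(-8820) = 14853*(8/37) - 13462*(-1/8820) = 118824/37 + 6731/4410 = 524262887/163170 ≈ 3213.0)
(f(-6, -32) + P) + x = (102 + 524262887/163170) - 2673/2 = 540906227/163170 - 2673/2 = 161414761/81585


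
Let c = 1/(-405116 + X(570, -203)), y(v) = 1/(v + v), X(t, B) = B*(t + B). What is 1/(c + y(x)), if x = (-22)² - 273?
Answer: 202398374/479195 ≈ 422.37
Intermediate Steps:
X(t, B) = B*(B + t)
x = 211 (x = 484 - 273 = 211)
y(v) = 1/(2*v)
c = -1/479617 (c = 1/(-405116 - 203*(-203 + 570)) = 1/(-405116 - 203*367) = 1/(-405116 - 74501) = 1/(-479617) = -1/479617 ≈ -2.0850e-6)
1/(c + y(x)) = 1/(-1/479617 + (½)/211) = 1/(-1/479617 + (½)*(1/211)) = 1/(-1/479617 + 1/422) = 1/(479195/202398374) = 202398374/479195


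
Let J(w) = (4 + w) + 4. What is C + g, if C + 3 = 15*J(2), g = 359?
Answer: 506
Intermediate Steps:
J(w) = 8 + w
C = 147 (C = -3 + 15*(8 + 2) = -3 + 15*10 = -3 + 150 = 147)
C + g = 147 + 359 = 506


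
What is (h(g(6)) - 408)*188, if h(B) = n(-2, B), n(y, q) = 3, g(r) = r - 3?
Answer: -76140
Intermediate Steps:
g(r) = -3 + r
h(B) = 3
(h(g(6)) - 408)*188 = (3 - 408)*188 = -405*188 = -76140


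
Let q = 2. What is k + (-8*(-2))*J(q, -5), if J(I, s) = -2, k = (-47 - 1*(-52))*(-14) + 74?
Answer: -28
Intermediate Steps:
k = 4 (k = (-47 + 52)*(-14) + 74 = 5*(-14) + 74 = -70 + 74 = 4)
k + (-8*(-2))*J(q, -5) = 4 - 8*(-2)*(-2) = 4 + 16*(-2) = 4 - 32 = -28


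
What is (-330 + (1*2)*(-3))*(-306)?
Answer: 102816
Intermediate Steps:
(-330 + (1*2)*(-3))*(-306) = (-330 + 2*(-3))*(-306) = (-330 - 6)*(-306) = -336*(-306) = 102816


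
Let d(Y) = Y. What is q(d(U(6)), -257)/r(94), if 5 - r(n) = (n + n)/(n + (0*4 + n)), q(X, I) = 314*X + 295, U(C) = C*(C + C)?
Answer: 22903/4 ≈ 5725.8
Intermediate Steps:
U(C) = 2*C² (U(C) = C*(2*C) = 2*C²)
q(X, I) = 295 + 314*X
r(n) = 4 (r(n) = 5 - (n + n)/(n + (0*4 + n)) = 5 - 2*n/(n + (0 + n)) = 5 - 2*n/(n + n) = 5 - 2*n/(2*n) = 5 - 2*n*1/(2*n) = 5 - 1*1 = 5 - 1 = 4)
q(d(U(6)), -257)/r(94) = (295 + 314*(2*6²))/4 = (295 + 314*(2*36))*(¼) = (295 + 314*72)*(¼) = (295 + 22608)*(¼) = 22903*(¼) = 22903/4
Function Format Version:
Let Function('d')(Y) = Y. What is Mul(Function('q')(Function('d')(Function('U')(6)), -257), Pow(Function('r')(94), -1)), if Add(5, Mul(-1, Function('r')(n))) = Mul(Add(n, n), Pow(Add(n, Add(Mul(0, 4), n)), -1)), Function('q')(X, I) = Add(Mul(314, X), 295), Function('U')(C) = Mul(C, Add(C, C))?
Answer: Rational(22903, 4) ≈ 5725.8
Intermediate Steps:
Function('U')(C) = Mul(2, Pow(C, 2)) (Function('U')(C) = Mul(C, Mul(2, C)) = Mul(2, Pow(C, 2)))
Function('q')(X, I) = Add(295, Mul(314, X))
Function('r')(n) = 4 (Function('r')(n) = Add(5, Mul(-1, Mul(Add(n, n), Pow(Add(n, Add(Mul(0, 4), n)), -1)))) = Add(5, Mul(-1, Mul(Mul(2, n), Pow(Add(n, Add(0, n)), -1)))) = Add(5, Mul(-1, Mul(Mul(2, n), Pow(Add(n, n), -1)))) = Add(5, Mul(-1, Mul(Mul(2, n), Pow(Mul(2, n), -1)))) = Add(5, Mul(-1, Mul(Mul(2, n), Mul(Rational(1, 2), Pow(n, -1))))) = Add(5, Mul(-1, 1)) = Add(5, -1) = 4)
Mul(Function('q')(Function('d')(Function('U')(6)), -257), Pow(Function('r')(94), -1)) = Mul(Add(295, Mul(314, Mul(2, Pow(6, 2)))), Pow(4, -1)) = Mul(Add(295, Mul(314, Mul(2, 36))), Rational(1, 4)) = Mul(Add(295, Mul(314, 72)), Rational(1, 4)) = Mul(Add(295, 22608), Rational(1, 4)) = Mul(22903, Rational(1, 4)) = Rational(22903, 4)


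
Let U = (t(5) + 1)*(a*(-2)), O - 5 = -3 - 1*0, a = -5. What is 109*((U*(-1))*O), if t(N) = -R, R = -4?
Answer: -10900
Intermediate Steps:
O = 2 (O = 5 + (-3 - 1*0) = 5 + (-3 + 0) = 5 - 3 = 2)
t(N) = 4 (t(N) = -1*(-4) = 4)
U = 50 (U = (4 + 1)*(-5*(-2)) = 5*10 = 50)
109*((U*(-1))*O) = 109*((50*(-1))*2) = 109*(-50*2) = 109*(-100) = -10900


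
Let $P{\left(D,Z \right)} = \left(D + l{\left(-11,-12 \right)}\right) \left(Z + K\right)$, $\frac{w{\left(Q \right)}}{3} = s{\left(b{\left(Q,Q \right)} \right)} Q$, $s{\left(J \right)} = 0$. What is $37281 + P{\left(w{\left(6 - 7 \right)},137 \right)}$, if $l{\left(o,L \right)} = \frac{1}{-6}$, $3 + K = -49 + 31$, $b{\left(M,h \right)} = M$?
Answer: $\frac{111785}{3} \approx 37262.0$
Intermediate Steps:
$K = -21$ ($K = -3 + \left(-49 + 31\right) = -3 - 18 = -21$)
$l{\left(o,L \right)} = - \frac{1}{6}$
$w{\left(Q \right)} = 0$ ($w{\left(Q \right)} = 3 \cdot 0 Q = 3 \cdot 0 = 0$)
$P{\left(D,Z \right)} = \left(-21 + Z\right) \left(- \frac{1}{6} + D\right)$ ($P{\left(D,Z \right)} = \left(D - \frac{1}{6}\right) \left(Z - 21\right) = \left(- \frac{1}{6} + D\right) \left(-21 + Z\right) = \left(-21 + Z\right) \left(- \frac{1}{6} + D\right)$)
$37281 + P{\left(w{\left(6 - 7 \right)},137 \right)} = 37281 + \left(\frac{7}{2} - 0 - \frac{137}{6} + 0 \cdot 137\right) = 37281 + \left(\frac{7}{2} + 0 - \frac{137}{6} + 0\right) = 37281 - \frac{58}{3} = \frac{111785}{3}$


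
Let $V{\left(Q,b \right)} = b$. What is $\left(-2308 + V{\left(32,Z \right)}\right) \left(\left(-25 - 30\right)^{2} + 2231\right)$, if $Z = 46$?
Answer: $-11889072$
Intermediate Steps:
$\left(-2308 + V{\left(32,Z \right)}\right) \left(\left(-25 - 30\right)^{2} + 2231\right) = \left(-2308 + 46\right) \left(\left(-25 - 30\right)^{2} + 2231\right) = - 2262 \left(\left(-55\right)^{2} + 2231\right) = - 2262 \left(3025 + 2231\right) = \left(-2262\right) 5256 = -11889072$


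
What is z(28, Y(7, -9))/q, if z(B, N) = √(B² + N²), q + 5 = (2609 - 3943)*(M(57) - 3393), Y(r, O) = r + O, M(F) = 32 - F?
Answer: 2*√197/4559607 ≈ 6.1565e-6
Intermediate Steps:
Y(r, O) = O + r
q = 4559607 (q = -5 + (2609 - 3943)*((32 - 1*57) - 3393) = -5 - 1334*((32 - 57) - 3393) = -5 - 1334*(-25 - 3393) = -5 - 1334*(-3418) = -5 + 4559612 = 4559607)
z(28, Y(7, -9))/q = √(28² + (-9 + 7)²)/4559607 = √(784 + (-2)²)*(1/4559607) = √(784 + 4)*(1/4559607) = √788*(1/4559607) = (2*√197)*(1/4559607) = 2*√197/4559607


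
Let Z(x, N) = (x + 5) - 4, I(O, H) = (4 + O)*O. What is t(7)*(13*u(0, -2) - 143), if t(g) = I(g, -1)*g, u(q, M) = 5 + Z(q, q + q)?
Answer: -35035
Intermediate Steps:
I(O, H) = O*(4 + O)
Z(x, N) = 1 + x (Z(x, N) = (5 + x) - 4 = 1 + x)
u(q, M) = 6 + q (u(q, M) = 5 + (1 + q) = 6 + q)
t(g) = g²*(4 + g) (t(g) = (g*(4 + g))*g = g²*(4 + g))
t(7)*(13*u(0, -2) - 143) = (7²*(4 + 7))*(13*(6 + 0) - 143) = (49*11)*(13*6 - 143) = 539*(78 - 143) = 539*(-65) = -35035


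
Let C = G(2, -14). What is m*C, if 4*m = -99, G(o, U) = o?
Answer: -99/2 ≈ -49.500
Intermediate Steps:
C = 2
m = -99/4 (m = (¼)*(-99) = -99/4 ≈ -24.750)
m*C = -99/4*2 = -99/2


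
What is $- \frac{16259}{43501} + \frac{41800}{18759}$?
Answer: $\frac{1513339219}{816035259} \approx 1.8545$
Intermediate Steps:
$- \frac{16259}{43501} + \frac{41800}{18759} = \frac{1513339219}{816035259}$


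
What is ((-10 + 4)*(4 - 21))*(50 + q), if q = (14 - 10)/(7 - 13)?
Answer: 5032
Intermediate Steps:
q = -⅔ (q = 4/(-6) = 4*(-⅙) = -⅔ ≈ -0.66667)
((-10 + 4)*(4 - 21))*(50 + q) = ((-10 + 4)*(4 - 21))*(50 - ⅔) = -6*(-17)*(148/3) = 102*(148/3) = 5032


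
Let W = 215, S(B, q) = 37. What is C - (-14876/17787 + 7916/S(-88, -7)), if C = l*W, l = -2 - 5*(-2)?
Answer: 991713200/658119 ≈ 1506.9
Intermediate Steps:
l = 8 (l = -2 + 10 = 8)
C = 1720 (C = 8*215 = 1720)
C - (-14876/17787 + 7916/S(-88, -7)) = 1720 - (-14876/17787 + 7916/37) = 1720 - 1*140251480/658119 = 1720 - 140251480/658119 = 991713200/658119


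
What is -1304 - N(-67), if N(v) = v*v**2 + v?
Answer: 299526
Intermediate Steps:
N(v) = v + v**3 (N(v) = v**3 + v = v + v**3)
-1304 - N(-67) = -1304 - (-67 + (-67)**3) = -1304 - (-67 - 300763) = -1304 - 1*(-300830) = -1304 + 300830 = 299526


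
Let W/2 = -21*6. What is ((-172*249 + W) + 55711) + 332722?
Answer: 345353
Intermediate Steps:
W = -252 (W = 2*(-21*6) = 2*(-126) = -252)
((-172*249 + W) + 55711) + 332722 = ((-172*249 - 252) + 55711) + 332722 = ((-42828 - 252) + 55711) + 332722 = (-43080 + 55711) + 332722 = 12631 + 332722 = 345353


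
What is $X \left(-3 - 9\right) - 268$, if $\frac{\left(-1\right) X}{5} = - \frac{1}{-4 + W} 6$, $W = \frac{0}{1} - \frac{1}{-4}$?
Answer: $-172$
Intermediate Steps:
$W = \frac{1}{4}$ ($W = 0 \cdot 1 - - \frac{1}{4} = 0 + \frac{1}{4} = \frac{1}{4} \approx 0.25$)
$X = -8$ ($X = - 5 - \frac{1}{-4 + \frac{1}{4}} \cdot 6 = - 5 - \frac{1}{- \frac{15}{4}} \cdot 6 = - 5 \left(-1\right) \left(- \frac{4}{15}\right) 6 = - 5 \cdot \frac{4}{15} \cdot 6 = \left(-5\right) \frac{8}{5} = -8$)
$X \left(-3 - 9\right) - 268 = - 8 \left(-3 - 9\right) - 268 = \left(-8\right) \left(-12\right) - 268 = 96 - 268 = -172$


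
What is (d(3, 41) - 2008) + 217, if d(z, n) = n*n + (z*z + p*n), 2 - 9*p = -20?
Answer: -7/9 ≈ -0.77778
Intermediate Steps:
p = 22/9 (p = 2/9 - ⅑*(-20) = 2/9 + 20/9 = 22/9 ≈ 2.4444)
d(z, n) = n² + z² + 22*n/9 (d(z, n) = n*n + (z*z + 22*n/9) = n² + (z² + 22*n/9) = n² + z² + 22*n/9)
(d(3, 41) - 2008) + 217 = ((41² + 3² + (22/9)*41) - 2008) + 217 = ((1681 + 9 + 902/9) - 2008) + 217 = (16112/9 - 2008) + 217 = -1960/9 + 217 = -7/9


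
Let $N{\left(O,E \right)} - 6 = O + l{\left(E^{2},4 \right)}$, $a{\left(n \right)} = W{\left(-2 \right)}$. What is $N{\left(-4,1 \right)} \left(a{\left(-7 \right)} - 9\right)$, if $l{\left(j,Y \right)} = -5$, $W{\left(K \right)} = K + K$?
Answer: $39$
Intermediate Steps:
$W{\left(K \right)} = 2 K$
$a{\left(n \right)} = -4$ ($a{\left(n \right)} = 2 \left(-2\right) = -4$)
$N{\left(O,E \right)} = 1 + O$ ($N{\left(O,E \right)} = 6 + \left(O - 5\right) = 6 + \left(-5 + O\right) = 1 + O$)
$N{\left(-4,1 \right)} \left(a{\left(-7 \right)} - 9\right) = \left(1 - 4\right) \left(-4 - 9\right) = \left(-3\right) \left(-13\right) = 39$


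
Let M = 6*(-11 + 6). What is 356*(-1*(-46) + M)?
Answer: 5696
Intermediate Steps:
M = -30 (M = 6*(-5) = -30)
356*(-1*(-46) + M) = 356*(-1*(-46) - 30) = 356*(46 - 30) = 356*16 = 5696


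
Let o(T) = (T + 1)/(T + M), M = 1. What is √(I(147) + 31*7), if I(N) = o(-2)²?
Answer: √218 ≈ 14.765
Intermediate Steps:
o(T) = 1 (o(T) = (T + 1)/(T + 1) = (1 + T)/(1 + T) = 1)
I(N) = 1 (I(N) = 1² = 1)
√(I(147) + 31*7) = √(1 + 31*7) = √(1 + 217) = √218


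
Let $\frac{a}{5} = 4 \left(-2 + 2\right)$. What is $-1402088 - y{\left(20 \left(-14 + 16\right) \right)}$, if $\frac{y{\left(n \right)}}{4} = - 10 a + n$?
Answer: $-1402248$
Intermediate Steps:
$a = 0$ ($a = 5 \cdot 4 \left(-2 + 2\right) = 5 \cdot 4 \cdot 0 = 5 \cdot 0 = 0$)
$y{\left(n \right)} = 4 n$ ($y{\left(n \right)} = 4 \left(\left(-10\right) 0 + n\right) = 4 \left(0 + n\right) = 4 n$)
$-1402088 - y{\left(20 \left(-14 + 16\right) \right)} = -1402088 - 4 \cdot 20 \left(-14 + 16\right) = -1402088 - 4 \cdot 20 \cdot 2 = -1402088 - 4 \cdot 40 = -1402088 - 160 = -1402248$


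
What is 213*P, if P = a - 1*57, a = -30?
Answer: -18531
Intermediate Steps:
P = -87 (P = -30 - 1*57 = -30 - 57 = -87)
213*P = 213*(-87) = -18531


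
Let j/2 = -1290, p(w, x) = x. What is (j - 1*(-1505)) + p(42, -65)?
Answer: -1140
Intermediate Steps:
j = -2580 (j = 2*(-1290) = -2580)
(j - 1*(-1505)) + p(42, -65) = (-2580 - 1*(-1505)) - 65 = (-2580 + 1505) - 65 = -1075 - 65 = -1140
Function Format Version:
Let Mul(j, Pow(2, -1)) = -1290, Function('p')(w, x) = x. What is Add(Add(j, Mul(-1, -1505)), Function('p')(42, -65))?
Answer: -1140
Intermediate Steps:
j = -2580 (j = Mul(2, -1290) = -2580)
Add(Add(j, Mul(-1, -1505)), Function('p')(42, -65)) = Add(Add(-2580, Mul(-1, -1505)), -65) = Add(Add(-2580, 1505), -65) = Add(-1075, -65) = -1140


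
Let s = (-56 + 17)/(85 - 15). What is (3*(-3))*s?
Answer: 351/70 ≈ 5.0143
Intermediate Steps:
s = -39/70 ≈ -0.55714
(3*(-3))*s = (3*(-3))*(-39/70) = -9*(-39/70) = 351/70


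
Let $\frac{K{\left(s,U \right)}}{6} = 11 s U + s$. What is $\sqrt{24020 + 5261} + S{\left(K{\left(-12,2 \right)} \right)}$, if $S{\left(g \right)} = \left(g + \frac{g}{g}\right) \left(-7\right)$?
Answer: $11585 + \sqrt{29281} \approx 11756.0$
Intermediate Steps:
$K{\left(s,U \right)} = 6 s + 66 U s$ ($K{\left(s,U \right)} = 6 \left(11 s U + s\right) = 6 \left(11 U s + s\right) = 6 \left(s + 11 U s\right) = 6 s + 66 U s$)
$S{\left(g \right)} = -7 - 7 g$ ($S{\left(g \right)} = \left(g + 1\right) \left(-7\right) = \left(1 + g\right) \left(-7\right) = -7 - 7 g$)
$\sqrt{24020 + 5261} + S{\left(K{\left(-12,2 \right)} \right)} = \sqrt{24020 + 5261} - \left(7 + 7 \cdot 6 \left(-12\right) \left(1 + 11 \cdot 2\right)\right) = \sqrt{29281} - \left(7 + 7 \cdot 6 \left(-12\right) \left(1 + 22\right)\right) = \sqrt{29281} - \left(7 + 7 \cdot 6 \left(-12\right) 23\right) = \sqrt{29281} - -11585 = \sqrt{29281} + \left(-7 + 11592\right) = \sqrt{29281} + 11585 = 11585 + \sqrt{29281}$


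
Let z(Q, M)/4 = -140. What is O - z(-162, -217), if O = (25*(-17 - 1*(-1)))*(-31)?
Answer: 12960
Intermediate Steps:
z(Q, M) = -560 (z(Q, M) = 4*(-140) = -560)
O = 12400 (O = (25*(-17 + 1))*(-31) = (25*(-16))*(-31) = -400*(-31) = 12400)
O - z(-162, -217) = 12400 - 1*(-560) = 12400 + 560 = 12960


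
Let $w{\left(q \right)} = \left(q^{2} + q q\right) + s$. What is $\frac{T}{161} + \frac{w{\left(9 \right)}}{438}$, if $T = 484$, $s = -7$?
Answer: $\frac{236947}{70518} \approx 3.3601$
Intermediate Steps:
$w{\left(q \right)} = -7 + 2 q^{2}$ ($w{\left(q \right)} = \left(q^{2} + q q\right) - 7 = \left(q^{2} + q^{2}\right) - 7 = 2 q^{2} - 7 = -7 + 2 q^{2}$)
$\frac{T}{161} + \frac{w{\left(9 \right)}}{438} = \frac{484}{161} + \frac{-7 + 2 \cdot 9^{2}}{438} = 484 \cdot \frac{1}{161} + \left(-7 + 2 \cdot 81\right) \frac{1}{438} = \frac{484}{161} + \left(-7 + 162\right) \frac{1}{438} = \frac{484}{161} + 155 \cdot \frac{1}{438} = \frac{484}{161} + \frac{155}{438} = \frac{236947}{70518}$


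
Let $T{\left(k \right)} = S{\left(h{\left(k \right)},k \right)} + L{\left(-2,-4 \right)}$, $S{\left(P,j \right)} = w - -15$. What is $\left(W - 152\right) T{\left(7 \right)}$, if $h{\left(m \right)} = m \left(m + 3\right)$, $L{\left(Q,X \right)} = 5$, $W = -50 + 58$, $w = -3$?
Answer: $-2448$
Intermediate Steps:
$W = 8$
$h{\left(m \right)} = m \left(3 + m\right)$
$S{\left(P,j \right)} = 12$ ($S{\left(P,j \right)} = -3 - -15 = -3 + 15 = 12$)
$T{\left(k \right)} = 17$ ($T{\left(k \right)} = 12 + 5 = 17$)
$\left(W - 152\right) T{\left(7 \right)} = \left(8 - 152\right) 17 = \left(-144\right) 17 = -2448$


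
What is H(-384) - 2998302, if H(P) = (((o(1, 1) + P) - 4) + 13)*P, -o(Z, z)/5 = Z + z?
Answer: -2850462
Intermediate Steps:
o(Z, z) = -5*Z - 5*z (o(Z, z) = -5*(Z + z) = -5*Z - 5*z)
H(P) = P*(-1 + P) (H(P) = ((((-5*1 - 5*1) + P) - 4) + 13)*P = ((((-5 - 5) + P) - 4) + 13)*P = (((-10 + P) - 4) + 13)*P = ((-14 + P) + 13)*P = (-1 + P)*P = P*(-1 + P))
H(-384) - 2998302 = -384*(-1 - 384) - 2998302 = -384*(-385) - 2998302 = 147840 - 2998302 = -2850462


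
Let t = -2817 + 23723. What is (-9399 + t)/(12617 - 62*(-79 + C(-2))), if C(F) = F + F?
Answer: 11507/17763 ≈ 0.64781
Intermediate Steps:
C(F) = 2*F
t = 20906
(-9399 + t)/(12617 - 62*(-79 + C(-2))) = (-9399 + 20906)/(12617 - 62*(-79 + 2*(-2))) = 11507/(12617 - 62*(-79 - 4)) = 11507/(12617 - 62*(-83)) = 11507/(12617 + 5146) = 11507/17763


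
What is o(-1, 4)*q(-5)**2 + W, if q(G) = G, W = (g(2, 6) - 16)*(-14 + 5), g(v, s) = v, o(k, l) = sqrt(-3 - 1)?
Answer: 126 + 50*I ≈ 126.0 + 50.0*I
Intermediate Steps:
o(k, l) = 2*I (o(k, l) = sqrt(-4) = 2*I)
W = 126 (W = (2 - 16)*(-14 + 5) = -14*(-9) = 126)
o(-1, 4)*q(-5)**2 + W = (2*I)*(-5)**2 + 126 = (2*I)*25 + 126 = 50*I + 126 = 126 + 50*I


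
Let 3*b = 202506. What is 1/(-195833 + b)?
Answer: -1/128331 ≈ -7.7923e-6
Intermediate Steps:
b = 67502 (b = (⅓)*202506 = 67502)
1/(-195833 + b) = 1/(-195833 + 67502) = 1/(-128331) = -1/128331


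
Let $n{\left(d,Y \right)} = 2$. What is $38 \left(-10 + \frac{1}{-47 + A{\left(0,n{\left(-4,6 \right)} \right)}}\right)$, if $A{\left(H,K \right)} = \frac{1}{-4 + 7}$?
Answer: $- \frac{26657}{70} \approx -380.81$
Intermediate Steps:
$A{\left(H,K \right)} = \frac{1}{3}$
$38 \left(-10 + \frac{1}{-47 + A{\left(0,n{\left(-4,6 \right)} \right)}}\right) = 38 \left(-10 + \frac{1}{-47 + \frac{1}{3}}\right) = 38 \left(-10 + \frac{1}{- \frac{140}{3}}\right) = 38 \left(-10 - \frac{3}{140}\right) = 38 \left(- \frac{1403}{140}\right) = - \frac{26657}{70}$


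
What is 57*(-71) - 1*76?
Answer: -4123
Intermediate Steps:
57*(-71) - 1*76 = -4047 - 76 = -4123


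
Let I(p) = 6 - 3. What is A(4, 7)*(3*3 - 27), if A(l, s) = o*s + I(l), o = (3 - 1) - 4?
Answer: 198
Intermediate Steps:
I(p) = 3
o = -2 (o = 2 - 4 = -2)
A(l, s) = 3 - 2*s (A(l, s) = -2*s + 3 = 3 - 2*s)
A(4, 7)*(3*3 - 27) = (3 - 2*7)*(3*3 - 27) = (3 - 14)*(9 - 27) = -11*(-18) = 198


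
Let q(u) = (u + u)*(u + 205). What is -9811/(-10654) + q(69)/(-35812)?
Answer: -1839197/13626466 ≈ -0.13497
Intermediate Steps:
q(u) = 2*u*(205 + u) (q(u) = (2*u)*(205 + u) = 2*u*(205 + u))
-9811/(-10654) + q(69)/(-35812) = -9811/(-10654) + (2*69*(205 + 69))/(-35812) = -9811*(-1/10654) + (2*69*274)*(-1/35812) = 9811/10654 + 37812*(-1/35812) = 9811/10654 - 9453/8953 = -1839197/13626466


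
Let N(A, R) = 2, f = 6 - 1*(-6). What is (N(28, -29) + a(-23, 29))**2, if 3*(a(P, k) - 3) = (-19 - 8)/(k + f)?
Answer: 38416/1681 ≈ 22.853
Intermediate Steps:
f = 12 (f = 6 + 6 = 12)
a(P, k) = 3 - 9/(12 + k) (a(P, k) = 3 + ((-19 - 8)/(k + 12))/3 = 3 + (-27/(12 + k))/3 = 3 - 9/(12 + k))
(N(28, -29) + a(-23, 29))**2 = (2 + 3*(9 + 29)/(12 + 29))**2 = (2 + 3*38/41)**2 = (2 + 3*(1/41)*38)**2 = (2 + 114/41)**2 = (196/41)**2 = 38416/1681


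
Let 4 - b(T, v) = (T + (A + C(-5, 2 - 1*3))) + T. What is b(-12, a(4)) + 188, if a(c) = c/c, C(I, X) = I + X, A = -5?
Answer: 227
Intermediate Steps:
a(c) = 1
b(T, v) = 15 - 2*T (b(T, v) = 4 - ((T + (-5 + (-5 + (2 - 1*3)))) + T) = 4 - ((T + (-5 + (-5 + (2 - 3)))) + T) = 4 - ((T + (-5 + (-5 - 1))) + T) = 4 - ((T + (-5 - 6)) + T) = 4 - ((T - 11) + T) = 4 - ((-11 + T) + T) = 4 - (-11 + 2*T) = 4 + (11 - 2*T) = 15 - 2*T)
b(-12, a(4)) + 188 = (15 - 2*(-12)) + 188 = (15 + 24) + 188 = 39 + 188 = 227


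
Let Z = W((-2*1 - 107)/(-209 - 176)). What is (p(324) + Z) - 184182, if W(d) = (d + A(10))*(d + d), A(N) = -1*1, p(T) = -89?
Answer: -27313629143/148225 ≈ -1.8427e+5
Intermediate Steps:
A(N) = -1
W(d) = 2*d*(-1 + d) (W(d) = (d - 1)*(d + d) = (-1 + d)*(2*d) = 2*d*(-1 + d))
Z = -60168/148225 (Z = 2*((-2*1 - 107)/(-209 - 176))*(-1 + (-2*1 - 107)/(-209 - 176)) = 2*((-2 - 107)/(-385))*(-1 + (-2 - 107)/(-385)) = 2*(-109*(-1/385))*(-1 - 109*(-1/385)) = 2*(109/385)*(-1 + 109/385) = 2*(109/385)*(-276/385) = -60168/148225 ≈ -0.40592)
(p(324) + Z) - 184182 = (-89 - 60168/148225) - 184182 = -13252193/148225 - 184182 = -27313629143/148225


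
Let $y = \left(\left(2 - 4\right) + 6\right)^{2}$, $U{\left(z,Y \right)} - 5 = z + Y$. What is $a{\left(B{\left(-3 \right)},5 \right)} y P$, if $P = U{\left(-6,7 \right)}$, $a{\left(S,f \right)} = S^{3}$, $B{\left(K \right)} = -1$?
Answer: $-96$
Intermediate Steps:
$U{\left(z,Y \right)} = 5 + Y + z$ ($U{\left(z,Y \right)} = 5 + \left(z + Y\right) = 5 + \left(Y + z\right) = 5 + Y + z$)
$P = 6$ ($P = 5 + 7 - 6 = 6$)
$y = 16$ ($y = \left(-2 + 6\right)^{2} = 4^{2} = 16$)
$a{\left(B{\left(-3 \right)},5 \right)} y P = \left(-1\right)^{3} \cdot 16 \cdot 6 = \left(-1\right) 16 \cdot 6 = \left(-16\right) 6 = -96$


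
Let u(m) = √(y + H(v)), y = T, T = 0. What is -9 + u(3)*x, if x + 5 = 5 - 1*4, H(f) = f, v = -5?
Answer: -9 - 4*I*√5 ≈ -9.0 - 8.9443*I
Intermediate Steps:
y = 0
x = -4 (x = -5 + (5 - 1*4) = -5 + (5 - 4) = -5 + 1 = -4)
u(m) = I*√5 (u(m) = √(0 - 5) = √(-5) = I*√5)
-9 + u(3)*x = -9 + (I*√5)*(-4) = -9 - 4*I*√5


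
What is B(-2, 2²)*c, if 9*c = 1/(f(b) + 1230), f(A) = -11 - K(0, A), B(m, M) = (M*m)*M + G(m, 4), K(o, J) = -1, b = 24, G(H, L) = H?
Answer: -17/5490 ≈ -0.0030965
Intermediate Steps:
B(m, M) = m + m*M² (B(m, M) = (M*m)*M + m = m*M² + m = m + m*M²)
f(A) = -10 (f(A) = -11 - 1*(-1) = -11 + 1 = -10)
c = 1/10980 (c = 1/(9*(-10 + 1230)) = (⅑)/1220 = (⅑)*(1/1220) = 1/10980 ≈ 9.1075e-5)
B(-2, 2²)*c = -2*(1 + (2²)²)*(1/10980) = -2*(1 + 4²)*(1/10980) = -2*(1 + 16)*(1/10980) = -2*17*(1/10980) = -34*1/10980 = -17/5490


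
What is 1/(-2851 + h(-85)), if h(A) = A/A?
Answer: -1/2850 ≈ -0.00035088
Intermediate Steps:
h(A) = 1
1/(-2851 + h(-85)) = 1/(-2851 + 1) = 1/(-2850) = -1/2850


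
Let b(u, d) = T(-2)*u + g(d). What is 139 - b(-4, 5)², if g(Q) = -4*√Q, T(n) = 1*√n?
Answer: 91 - 32*I*√10 ≈ 91.0 - 101.19*I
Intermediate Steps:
T(n) = √n
b(u, d) = -4*√d + I*u*√2 (b(u, d) = √(-2)*u - 4*√d = (I*√2)*u - 4*√d = I*u*√2 - 4*√d = -4*√d + I*u*√2)
139 - b(-4, 5)² = 139 - (-4*√5 + I*(-4)*√2)² = 139 - (-4*√5 - 4*I*√2)²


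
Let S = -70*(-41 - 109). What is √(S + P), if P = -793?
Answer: √9707 ≈ 98.524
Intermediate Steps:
S = 10500 (S = -70*(-150) = 10500)
√(S + P) = √(10500 - 793) = √9707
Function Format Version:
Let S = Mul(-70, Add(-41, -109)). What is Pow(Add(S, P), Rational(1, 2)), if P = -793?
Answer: Pow(9707, Rational(1, 2)) ≈ 98.524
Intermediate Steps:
S = 10500 (S = Mul(-70, -150) = 10500)
Pow(Add(S, P), Rational(1, 2)) = Pow(Add(10500, -793), Rational(1, 2)) = Pow(9707, Rational(1, 2))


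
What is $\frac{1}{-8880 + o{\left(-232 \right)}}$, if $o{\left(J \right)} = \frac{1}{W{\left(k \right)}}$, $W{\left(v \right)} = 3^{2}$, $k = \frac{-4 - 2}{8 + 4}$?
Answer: $- \frac{9}{79919} \approx -0.00011261$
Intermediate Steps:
$k = - \frac{1}{2}$ ($k = - \frac{6}{12} = \left(-6\right) \frac{1}{12} = - \frac{1}{2} \approx -0.5$)
$W{\left(v \right)} = 9$
$o{\left(J \right)} = \frac{1}{9}$
$\frac{1}{-8880 + o{\left(-232 \right)}} = \frac{1}{-8880 + \frac{1}{9}} = \frac{1}{- \frac{79919}{9}} = - \frac{9}{79919}$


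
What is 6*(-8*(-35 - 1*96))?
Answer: 6288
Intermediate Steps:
6*(-8*(-35 - 1*96)) = 6*(-8*(-35 - 96)) = 6*(-8*(-131)) = 6*1048 = 6288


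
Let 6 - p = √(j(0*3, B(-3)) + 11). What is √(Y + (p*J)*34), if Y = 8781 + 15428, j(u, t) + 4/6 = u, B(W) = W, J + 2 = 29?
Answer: √(29717 - 306*√93) ≈ 163.60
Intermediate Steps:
J = 27 (J = -2 + 29 = 27)
j(u, t) = -⅔ + u
p = 6 - √93/3 (p = 6 - √((-⅔ + 0*3) + 11) = 6 - √((-⅔ + 0) + 11) = 6 - √(-⅔ + 11) = 6 - √(31/3) = 6 - √93/3 ≈ 2.7854)
Y = 24209
√(Y + (p*J)*34) = √(24209 + ((6 - √93/3)*27)*34) = √(24209 + (162 - 9*√93)*34) = √(24209 + (5508 - 306*√93)) = √(29717 - 306*√93)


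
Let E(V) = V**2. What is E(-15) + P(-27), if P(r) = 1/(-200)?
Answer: 44999/200 ≈ 225.00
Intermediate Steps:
P(r) = -1/200
E(-15) + P(-27) = (-15)**2 - 1/200 = 225 - 1/200 = 44999/200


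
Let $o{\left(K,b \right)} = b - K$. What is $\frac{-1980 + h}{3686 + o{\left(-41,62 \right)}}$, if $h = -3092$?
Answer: $- \frac{5072}{3789} \approx -1.3386$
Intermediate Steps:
$\frac{-1980 + h}{3686 + o{\left(-41,62 \right)}} = \frac{-1980 - 3092}{3686 + \left(62 - -41\right)} = - \frac{5072}{3686 + \left(62 + 41\right)} = - \frac{5072}{3686 + 103} = - \frac{5072}{3789}$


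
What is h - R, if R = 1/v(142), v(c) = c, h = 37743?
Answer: 5359505/142 ≈ 37743.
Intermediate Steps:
R = 1/142 ≈ 0.0070423
h - R = 37743 - 1*1/142 = 37743 - 1/142 = 5359505/142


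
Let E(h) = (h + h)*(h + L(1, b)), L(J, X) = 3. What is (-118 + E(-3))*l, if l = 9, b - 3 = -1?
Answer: -1062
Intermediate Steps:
b = 2 (b = 3 - 1 = 2)
E(h) = 2*h*(3 + h) (E(h) = (h + h)*(h + 3) = (2*h)*(3 + h) = 2*h*(3 + h))
(-118 + E(-3))*l = (-118 + 2*(-3)*(3 - 3))*9 = (-118 + 2*(-3)*0)*9 = (-118 + 0)*9 = -118*9 = -1062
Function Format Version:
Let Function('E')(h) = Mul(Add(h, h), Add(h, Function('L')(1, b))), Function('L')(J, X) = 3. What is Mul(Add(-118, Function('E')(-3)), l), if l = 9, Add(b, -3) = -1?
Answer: -1062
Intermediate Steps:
b = 2 (b = Add(3, -1) = 2)
Function('E')(h) = Mul(2, h, Add(3, h)) (Function('E')(h) = Mul(Add(h, h), Add(h, 3)) = Mul(Mul(2, h), Add(3, h)) = Mul(2, h, Add(3, h)))
Mul(Add(-118, Function('E')(-3)), l) = Mul(Add(-118, Mul(2, -3, Add(3, -3))), 9) = Mul(Add(-118, Mul(2, -3, 0)), 9) = Mul(Add(-118, 0), 9) = Mul(-118, 9) = -1062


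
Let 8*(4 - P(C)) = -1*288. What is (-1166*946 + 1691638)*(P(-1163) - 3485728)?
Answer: -2051682928176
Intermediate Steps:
P(C) = 40 (P(C) = 4 - (-1)*288/8 = 4 - ⅛*(-288) = 4 + 36 = 40)
(-1166*946 + 1691638)*(P(-1163) - 3485728) = (-1166*946 + 1691638)*(40 - 3485728) = (-1103036 + 1691638)*(-3485688) = 588602*(-3485688) = -2051682928176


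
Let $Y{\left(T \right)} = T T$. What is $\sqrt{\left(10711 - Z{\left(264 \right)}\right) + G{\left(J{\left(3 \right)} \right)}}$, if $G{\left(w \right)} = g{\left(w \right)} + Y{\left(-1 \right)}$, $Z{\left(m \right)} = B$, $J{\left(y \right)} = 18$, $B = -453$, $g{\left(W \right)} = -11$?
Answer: $13 \sqrt{66} \approx 105.61$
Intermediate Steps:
$Y{\left(T \right)} = T^{2}$
$Z{\left(m \right)} = -453$
$G{\left(w \right)} = -10$ ($G{\left(w \right)} = -11 + \left(-1\right)^{2} = -11 + 1 = -10$)
$\sqrt{\left(10711 - Z{\left(264 \right)}\right) + G{\left(J{\left(3 \right)} \right)}} = \sqrt{\left(10711 - -453\right) - 10} = \sqrt{\left(10711 + 453\right) - 10} = \sqrt{11164 - 10} = \sqrt{11154} = 13 \sqrt{66}$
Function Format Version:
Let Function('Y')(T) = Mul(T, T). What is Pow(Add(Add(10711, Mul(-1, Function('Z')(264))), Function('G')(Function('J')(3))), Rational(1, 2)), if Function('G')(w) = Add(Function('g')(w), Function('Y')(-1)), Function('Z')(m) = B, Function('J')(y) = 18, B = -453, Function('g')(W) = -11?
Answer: Mul(13, Pow(66, Rational(1, 2))) ≈ 105.61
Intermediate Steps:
Function('Y')(T) = Pow(T, 2)
Function('Z')(m) = -453
Function('G')(w) = -10 (Function('G')(w) = Add(-11, Pow(-1, 2)) = Add(-11, 1) = -10)
Pow(Add(Add(10711, Mul(-1, Function('Z')(264))), Function('G')(Function('J')(3))), Rational(1, 2)) = Pow(Add(Add(10711, Mul(-1, -453)), -10), Rational(1, 2)) = Pow(Add(Add(10711, 453), -10), Rational(1, 2)) = Pow(Add(11164, -10), Rational(1, 2)) = Pow(11154, Rational(1, 2)) = Mul(13, Pow(66, Rational(1, 2)))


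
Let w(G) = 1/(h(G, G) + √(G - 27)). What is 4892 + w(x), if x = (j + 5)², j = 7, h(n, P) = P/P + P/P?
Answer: 552794/113 + 3*√13/113 ≈ 4892.1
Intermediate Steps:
h(n, P) = 2 (h(n, P) = 1 + 1 = 2)
x = 144 (x = (7 + 5)² = 12² = 144)
w(G) = 1/(2 + √(-27 + G)) (w(G) = 1/(2 + √(G - 27)) = 1/(2 + √(-27 + G)))
4892 + w(x) = 4892 + 1/(2 + √(-27 + 144)) = 4892 + 1/(2 + √117) = 4892 + 1/(2 + 3*√13)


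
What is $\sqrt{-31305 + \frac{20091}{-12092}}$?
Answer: $\frac{3 i \sqrt{127154148497}}{6046} \approx 176.94 i$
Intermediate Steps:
$\sqrt{-31305 + \frac{20091}{-12092}} = \sqrt{-31305 + 20091 \left(- \frac{1}{12092}\right)} = \sqrt{-31305 - \frac{20091}{12092}} = \sqrt{- \frac{378560151}{12092}} = \frac{3 i \sqrt{127154148497}}{6046}$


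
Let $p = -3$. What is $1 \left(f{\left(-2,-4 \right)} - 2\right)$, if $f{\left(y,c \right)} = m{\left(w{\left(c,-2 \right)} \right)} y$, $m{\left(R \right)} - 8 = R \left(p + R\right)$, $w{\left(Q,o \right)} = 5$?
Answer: $-38$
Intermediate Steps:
$m{\left(R \right)} = 8 + R \left(-3 + R\right)$
$f{\left(y,c \right)} = 18 y$ ($f{\left(y,c \right)} = \left(8 + 5^{2} - 15\right) y = \left(8 + 25 - 15\right) y = 18 y$)
$1 \left(f{\left(-2,-4 \right)} - 2\right) = 1 \left(18 \left(-2\right) - 2\right) = 1 \left(-36 - 2\right) = 1 \left(-38\right) = -38$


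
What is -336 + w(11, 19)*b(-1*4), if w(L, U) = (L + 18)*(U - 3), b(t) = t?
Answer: -2192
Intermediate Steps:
w(L, U) = (-3 + U)*(18 + L) (w(L, U) = (18 + L)*(-3 + U) = (-3 + U)*(18 + L))
-336 + w(11, 19)*b(-1*4) = -336 + (-54 - 3*11 + 18*19 + 11*19)*(-1*4) = -336 + (-54 - 33 + 342 + 209)*(-4) = -336 + 464*(-4) = -336 - 1856 = -2192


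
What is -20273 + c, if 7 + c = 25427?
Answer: 5147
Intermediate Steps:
c = 25420 (c = -7 + 25427 = 25420)
-20273 + c = -20273 + 25420 = 5147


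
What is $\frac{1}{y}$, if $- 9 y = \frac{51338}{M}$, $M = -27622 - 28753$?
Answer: $\frac{507375}{51338} \approx 9.883$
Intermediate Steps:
$M = -56375$ ($M = -27622 - 28753 = -56375$)
$y = \frac{51338}{507375}$ ($y = - \frac{51338 \frac{1}{-56375}}{9} = - \frac{51338 \left(- \frac{1}{56375}\right)}{9} = \left(- \frac{1}{9}\right) \left(- \frac{51338}{56375}\right) = \frac{51338}{507375} \approx 0.10118$)
$\frac{1}{y} = \frac{1}{\frac{51338}{507375}} = \frac{507375}{51338}$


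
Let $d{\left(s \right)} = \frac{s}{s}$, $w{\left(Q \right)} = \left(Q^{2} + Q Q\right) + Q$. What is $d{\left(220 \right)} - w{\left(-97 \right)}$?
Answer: $-18720$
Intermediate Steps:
$w{\left(Q \right)} = Q + 2 Q^{2}$ ($w{\left(Q \right)} = \left(Q^{2} + Q^{2}\right) + Q = 2 Q^{2} + Q = Q + 2 Q^{2}$)
$d{\left(s \right)} = 1$
$d{\left(220 \right)} - w{\left(-97 \right)} = 1 - - 97 \left(1 + 2 \left(-97\right)\right) = 1 - - 97 \left(1 - 194\right) = 1 - \left(-97\right) \left(-193\right) = 1 - 18721 = -18720$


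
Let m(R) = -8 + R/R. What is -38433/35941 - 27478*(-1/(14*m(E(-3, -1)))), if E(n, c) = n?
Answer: -495676616/1761109 ≈ -281.46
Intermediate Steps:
m(R) = -7 (m(R) = -8 + 1 = -7)
-38433/35941 - 27478*(-1/(14*m(E(-3, -1)))) = -38433/35941 - 27478/((-14*(-7))) = -38433*1/35941 - 27478/98 = -38433/35941 - 27478*1/98 = -38433/35941 - 13739/49 = -495676616/1761109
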